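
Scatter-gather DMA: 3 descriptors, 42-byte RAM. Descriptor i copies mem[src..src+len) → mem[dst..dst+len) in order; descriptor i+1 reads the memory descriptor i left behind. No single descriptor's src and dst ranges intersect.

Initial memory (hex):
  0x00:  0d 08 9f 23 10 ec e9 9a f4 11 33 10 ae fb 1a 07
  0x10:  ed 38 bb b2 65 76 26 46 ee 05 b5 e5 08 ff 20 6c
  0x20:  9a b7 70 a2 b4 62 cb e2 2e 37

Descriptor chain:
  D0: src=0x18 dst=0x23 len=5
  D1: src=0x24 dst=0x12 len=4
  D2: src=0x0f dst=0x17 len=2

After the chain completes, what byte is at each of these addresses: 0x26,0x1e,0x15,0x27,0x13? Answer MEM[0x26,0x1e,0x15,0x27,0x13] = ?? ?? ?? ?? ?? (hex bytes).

MEM[0x26,0x1e,0x15,0x27,0x13] = e5 20 08 08 b5

  after D0: wrote 5B at 0x23 = ee05b5e508
  after D1: wrote 4B at 0x12 = 05b5e508
  after D2: wrote 2B at 0x17 = 07ed
query mem[0x26]=0xe5, mem[0x1e]=0x20, mem[0x15]=0x08, mem[0x27]=0x08, mem[0x13]=0xb5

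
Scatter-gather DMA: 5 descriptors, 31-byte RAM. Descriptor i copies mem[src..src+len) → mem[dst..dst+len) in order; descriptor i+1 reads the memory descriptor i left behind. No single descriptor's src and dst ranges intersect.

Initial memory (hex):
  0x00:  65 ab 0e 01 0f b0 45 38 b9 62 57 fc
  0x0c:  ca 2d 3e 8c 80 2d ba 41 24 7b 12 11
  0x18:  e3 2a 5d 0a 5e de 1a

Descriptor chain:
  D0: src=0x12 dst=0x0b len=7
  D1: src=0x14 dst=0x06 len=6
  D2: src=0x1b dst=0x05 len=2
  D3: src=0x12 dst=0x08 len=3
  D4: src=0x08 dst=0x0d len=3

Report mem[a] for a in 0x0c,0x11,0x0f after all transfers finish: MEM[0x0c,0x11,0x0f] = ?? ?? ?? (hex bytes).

MEM[0x0c,0x11,0x0f] = 41 e3 24

#0 dst[0x0b+7] := {0xba,0x41,0x24,0x7b,0x12,0x11,0xe3}
#1 dst[0x06+6] := {0x24,0x7b,0x12,0x11,0xe3,0x2a}
#2 dst[0x05+2] := {0x0a,0x5e}
#3 dst[0x08+3] := {0xba,0x41,0x24}
#4 dst[0x0d+3] := {0xba,0x41,0x24}
query mem[0x0c]=0x41, mem[0x11]=0xe3, mem[0x0f]=0x24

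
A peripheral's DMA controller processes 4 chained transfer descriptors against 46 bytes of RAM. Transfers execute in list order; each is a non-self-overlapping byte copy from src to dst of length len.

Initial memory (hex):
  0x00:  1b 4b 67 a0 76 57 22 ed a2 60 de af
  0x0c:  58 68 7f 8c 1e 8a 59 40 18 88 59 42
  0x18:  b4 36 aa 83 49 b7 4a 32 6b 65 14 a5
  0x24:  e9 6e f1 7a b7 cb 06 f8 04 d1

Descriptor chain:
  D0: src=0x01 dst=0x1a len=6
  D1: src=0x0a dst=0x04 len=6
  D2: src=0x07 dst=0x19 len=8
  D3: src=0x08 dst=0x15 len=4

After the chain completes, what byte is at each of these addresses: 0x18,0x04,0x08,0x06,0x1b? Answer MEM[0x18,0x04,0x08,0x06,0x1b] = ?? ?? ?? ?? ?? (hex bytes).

[0] 0x01->0x1a len=6 : 4b 67 a0 76 57 22
[1] 0x0a->0x04 len=6 : de af 58 68 7f 8c
[2] 0x07->0x19 len=8 : 68 7f 8c de af 58 68 7f
[3] 0x08->0x15 len=4 : 7f 8c de af
query mem[0x18]=0xaf, mem[0x04]=0xde, mem[0x08]=0x7f, mem[0x06]=0x58, mem[0x1b]=0x8c

MEM[0x18,0x04,0x08,0x06,0x1b] = af de 7f 58 8c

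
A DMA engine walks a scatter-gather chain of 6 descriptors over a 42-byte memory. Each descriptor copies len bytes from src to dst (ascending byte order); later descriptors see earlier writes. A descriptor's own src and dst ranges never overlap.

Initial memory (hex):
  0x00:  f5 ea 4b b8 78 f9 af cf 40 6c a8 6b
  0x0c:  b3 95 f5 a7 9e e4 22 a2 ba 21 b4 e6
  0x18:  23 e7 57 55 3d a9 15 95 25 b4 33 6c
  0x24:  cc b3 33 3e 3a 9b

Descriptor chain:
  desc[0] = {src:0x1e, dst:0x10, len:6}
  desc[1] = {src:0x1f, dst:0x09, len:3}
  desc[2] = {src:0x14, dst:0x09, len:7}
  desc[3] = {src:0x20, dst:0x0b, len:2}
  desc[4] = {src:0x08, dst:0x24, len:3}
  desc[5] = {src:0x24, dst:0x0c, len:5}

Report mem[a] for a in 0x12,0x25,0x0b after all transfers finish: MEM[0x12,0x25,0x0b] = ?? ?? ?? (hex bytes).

MEM[0x12,0x25,0x0b] = 25 33 25

[0] 0x1e->0x10 len=6 : 15 95 25 b4 33 6c
[1] 0x1f->0x09 len=3 : 95 25 b4
[2] 0x14->0x09 len=7 : 33 6c b4 e6 23 e7 57
[3] 0x20->0x0b len=2 : 25 b4
[4] 0x08->0x24 len=3 : 40 33 6c
[5] 0x24->0x0c len=5 : 40 33 6c 3e 3a
query mem[0x12]=0x25, mem[0x25]=0x33, mem[0x0b]=0x25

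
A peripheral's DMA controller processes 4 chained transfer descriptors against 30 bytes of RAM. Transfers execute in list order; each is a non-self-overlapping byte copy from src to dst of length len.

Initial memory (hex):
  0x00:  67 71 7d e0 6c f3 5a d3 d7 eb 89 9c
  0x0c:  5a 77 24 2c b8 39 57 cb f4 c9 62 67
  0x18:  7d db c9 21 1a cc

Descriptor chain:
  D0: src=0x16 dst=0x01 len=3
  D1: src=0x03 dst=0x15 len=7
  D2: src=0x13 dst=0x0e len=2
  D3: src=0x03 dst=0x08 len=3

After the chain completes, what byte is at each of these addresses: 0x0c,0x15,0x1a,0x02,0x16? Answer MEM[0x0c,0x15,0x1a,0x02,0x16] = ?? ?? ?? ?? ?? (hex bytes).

MEM[0x0c,0x15,0x1a,0x02,0x16] = 5a 7d d7 67 6c

#0 dst[0x01+3] := {0x62,0x67,0x7d}
#1 dst[0x15+7] := {0x7d,0x6c,0xf3,0x5a,0xd3,0xd7,0xeb}
#2 dst[0x0e+2] := {0xcb,0xf4}
#3 dst[0x08+3] := {0x7d,0x6c,0xf3}
query mem[0x0c]=0x5a, mem[0x15]=0x7d, mem[0x1a]=0xd7, mem[0x02]=0x67, mem[0x16]=0x6c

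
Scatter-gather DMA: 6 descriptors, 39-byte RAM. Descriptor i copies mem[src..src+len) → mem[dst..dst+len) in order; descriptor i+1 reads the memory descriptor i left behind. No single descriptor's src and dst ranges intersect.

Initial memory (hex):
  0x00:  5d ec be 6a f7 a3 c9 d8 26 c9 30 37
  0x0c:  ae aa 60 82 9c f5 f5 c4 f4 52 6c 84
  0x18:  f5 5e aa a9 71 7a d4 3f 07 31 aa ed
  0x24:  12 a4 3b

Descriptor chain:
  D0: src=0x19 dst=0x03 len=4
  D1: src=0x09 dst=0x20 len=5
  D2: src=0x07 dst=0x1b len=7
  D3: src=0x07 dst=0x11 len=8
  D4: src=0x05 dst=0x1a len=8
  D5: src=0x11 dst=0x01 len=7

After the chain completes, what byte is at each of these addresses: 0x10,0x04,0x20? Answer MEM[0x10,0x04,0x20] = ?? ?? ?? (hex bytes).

[0] 0x19->0x03 len=4 : 5e aa a9 71
[1] 0x09->0x20 len=5 : c9 30 37 ae aa
[2] 0x07->0x1b len=7 : d8 26 c9 30 37 ae aa
[3] 0x07->0x11 len=8 : d8 26 c9 30 37 ae aa 60
[4] 0x05->0x1a len=8 : a9 71 d8 26 c9 30 37 ae
[5] 0x11->0x01 len=7 : d8 26 c9 30 37 ae aa
query mem[0x10]=0x9c, mem[0x04]=0x30, mem[0x20]=0x37

MEM[0x10,0x04,0x20] = 9c 30 37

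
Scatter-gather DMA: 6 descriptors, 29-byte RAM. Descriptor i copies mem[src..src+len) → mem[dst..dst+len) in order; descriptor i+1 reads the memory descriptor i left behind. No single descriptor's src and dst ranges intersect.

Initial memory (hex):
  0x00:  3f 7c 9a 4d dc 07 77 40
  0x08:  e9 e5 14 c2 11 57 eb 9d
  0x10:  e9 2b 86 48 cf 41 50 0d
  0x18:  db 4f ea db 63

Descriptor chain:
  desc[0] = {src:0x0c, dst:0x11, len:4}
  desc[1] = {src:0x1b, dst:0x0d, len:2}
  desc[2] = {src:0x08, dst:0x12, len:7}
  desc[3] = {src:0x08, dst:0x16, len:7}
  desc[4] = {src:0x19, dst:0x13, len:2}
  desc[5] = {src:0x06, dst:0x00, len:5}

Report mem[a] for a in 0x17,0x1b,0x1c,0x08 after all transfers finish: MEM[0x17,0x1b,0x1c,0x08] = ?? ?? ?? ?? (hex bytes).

D0: mem[0x11..0x14] <- [11 57 eb 9d]
D1: mem[0x0d..0x0e] <- [db 63]
D2: mem[0x12..0x18] <- [e9 e5 14 c2 11 db 63]
D3: mem[0x16..0x1c] <- [e9 e5 14 c2 11 db 63]
D4: mem[0x13..0x14] <- [c2 11]
D5: mem[0x00..0x04] <- [77 40 e9 e5 14]
query mem[0x17]=0xe5, mem[0x1b]=0xdb, mem[0x1c]=0x63, mem[0x08]=0xe9

MEM[0x17,0x1b,0x1c,0x08] = e5 db 63 e9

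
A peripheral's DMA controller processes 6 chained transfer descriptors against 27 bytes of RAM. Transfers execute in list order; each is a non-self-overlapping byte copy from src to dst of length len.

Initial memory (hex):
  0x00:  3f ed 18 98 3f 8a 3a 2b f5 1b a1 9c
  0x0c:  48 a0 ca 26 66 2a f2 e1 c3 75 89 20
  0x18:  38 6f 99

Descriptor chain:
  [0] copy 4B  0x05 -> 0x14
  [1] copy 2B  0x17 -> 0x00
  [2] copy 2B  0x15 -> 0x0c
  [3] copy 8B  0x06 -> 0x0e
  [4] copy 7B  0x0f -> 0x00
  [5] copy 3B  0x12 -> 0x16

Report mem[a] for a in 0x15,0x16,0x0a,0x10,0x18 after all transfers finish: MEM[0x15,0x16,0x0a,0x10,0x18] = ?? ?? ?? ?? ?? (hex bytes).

MEM[0x15,0x16,0x0a,0x10,0x18] = 2b a1 a1 f5 3a

[0] 0x05->0x14 len=4 : 8a 3a 2b f5
[1] 0x17->0x00 len=2 : f5 38
[2] 0x15->0x0c len=2 : 3a 2b
[3] 0x06->0x0e len=8 : 3a 2b f5 1b a1 9c 3a 2b
[4] 0x0f->0x00 len=7 : 2b f5 1b a1 9c 3a 2b
[5] 0x12->0x16 len=3 : a1 9c 3a
query mem[0x15]=0x2b, mem[0x16]=0xa1, mem[0x0a]=0xa1, mem[0x10]=0xf5, mem[0x18]=0x3a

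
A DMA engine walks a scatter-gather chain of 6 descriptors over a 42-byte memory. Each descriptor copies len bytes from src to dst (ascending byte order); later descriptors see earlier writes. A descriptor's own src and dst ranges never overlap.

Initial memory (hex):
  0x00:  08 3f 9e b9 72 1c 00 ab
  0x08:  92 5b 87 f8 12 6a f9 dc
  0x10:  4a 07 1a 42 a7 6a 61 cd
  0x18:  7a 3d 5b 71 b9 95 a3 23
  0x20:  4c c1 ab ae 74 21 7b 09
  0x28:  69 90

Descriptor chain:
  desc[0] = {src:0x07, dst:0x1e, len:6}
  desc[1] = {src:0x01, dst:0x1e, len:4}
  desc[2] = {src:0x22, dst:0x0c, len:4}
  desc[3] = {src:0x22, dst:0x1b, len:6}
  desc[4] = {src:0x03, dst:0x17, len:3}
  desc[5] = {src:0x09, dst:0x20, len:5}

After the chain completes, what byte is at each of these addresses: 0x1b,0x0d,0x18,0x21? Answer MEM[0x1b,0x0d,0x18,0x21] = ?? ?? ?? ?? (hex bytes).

[0] 0x07->0x1e len=6 : ab 92 5b 87 f8 12
[1] 0x01->0x1e len=4 : 3f 9e b9 72
[2] 0x22->0x0c len=4 : f8 12 74 21
[3] 0x22->0x1b len=6 : f8 12 74 21 7b 09
[4] 0x03->0x17 len=3 : b9 72 1c
[5] 0x09->0x20 len=5 : 5b 87 f8 f8 12
query mem[0x1b]=0xf8, mem[0x0d]=0x12, mem[0x18]=0x72, mem[0x21]=0x87

MEM[0x1b,0x0d,0x18,0x21] = f8 12 72 87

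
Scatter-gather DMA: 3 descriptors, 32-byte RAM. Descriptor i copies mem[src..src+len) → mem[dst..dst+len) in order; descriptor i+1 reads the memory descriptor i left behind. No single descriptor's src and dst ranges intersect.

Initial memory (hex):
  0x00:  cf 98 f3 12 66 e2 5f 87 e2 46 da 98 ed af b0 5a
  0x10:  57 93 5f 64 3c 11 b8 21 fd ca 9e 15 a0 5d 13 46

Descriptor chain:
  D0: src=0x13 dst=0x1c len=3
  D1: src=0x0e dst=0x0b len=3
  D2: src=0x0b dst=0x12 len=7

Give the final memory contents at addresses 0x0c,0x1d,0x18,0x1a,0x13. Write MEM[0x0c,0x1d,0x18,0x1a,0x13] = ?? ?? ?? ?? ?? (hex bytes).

MEM[0x0c,0x1d,0x18,0x1a,0x13] = 5a 3c 93 9e 5a

[0] 0x13->0x1c len=3 : 64 3c 11
[1] 0x0e->0x0b len=3 : b0 5a 57
[2] 0x0b->0x12 len=7 : b0 5a 57 b0 5a 57 93
query mem[0x0c]=0x5a, mem[0x1d]=0x3c, mem[0x18]=0x93, mem[0x1a]=0x9e, mem[0x13]=0x5a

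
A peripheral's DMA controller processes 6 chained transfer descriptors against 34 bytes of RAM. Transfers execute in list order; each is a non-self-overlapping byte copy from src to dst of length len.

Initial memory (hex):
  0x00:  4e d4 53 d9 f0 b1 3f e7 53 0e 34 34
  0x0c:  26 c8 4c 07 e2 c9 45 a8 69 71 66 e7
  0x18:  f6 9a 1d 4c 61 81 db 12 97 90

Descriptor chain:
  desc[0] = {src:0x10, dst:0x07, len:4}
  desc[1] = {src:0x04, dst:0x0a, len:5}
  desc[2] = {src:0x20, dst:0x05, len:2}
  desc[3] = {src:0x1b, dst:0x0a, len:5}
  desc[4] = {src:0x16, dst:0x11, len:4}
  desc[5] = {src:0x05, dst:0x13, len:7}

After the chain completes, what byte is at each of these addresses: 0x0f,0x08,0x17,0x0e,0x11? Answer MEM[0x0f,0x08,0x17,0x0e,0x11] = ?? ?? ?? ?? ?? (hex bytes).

MEM[0x0f,0x08,0x17,0x0e,0x11] = 07 c9 45 12 66

D0: mem[0x07..0x0a] <- [e2 c9 45 a8]
D1: mem[0x0a..0x0e] <- [f0 b1 3f e2 c9]
D2: mem[0x05..0x06] <- [97 90]
D3: mem[0x0a..0x0e] <- [4c 61 81 db 12]
D4: mem[0x11..0x14] <- [66 e7 f6 9a]
D5: mem[0x13..0x19] <- [97 90 e2 c9 45 4c 61]
query mem[0x0f]=0x07, mem[0x08]=0xc9, mem[0x17]=0x45, mem[0x0e]=0x12, mem[0x11]=0x66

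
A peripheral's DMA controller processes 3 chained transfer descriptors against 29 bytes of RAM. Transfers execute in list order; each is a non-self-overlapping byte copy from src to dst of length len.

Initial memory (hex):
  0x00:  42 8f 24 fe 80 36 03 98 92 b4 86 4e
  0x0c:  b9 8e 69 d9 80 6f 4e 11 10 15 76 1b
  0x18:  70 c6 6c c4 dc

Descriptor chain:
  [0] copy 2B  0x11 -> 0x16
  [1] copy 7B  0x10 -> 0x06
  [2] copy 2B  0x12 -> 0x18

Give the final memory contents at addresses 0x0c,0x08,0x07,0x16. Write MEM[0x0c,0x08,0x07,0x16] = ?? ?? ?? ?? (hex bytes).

[0] 0x11->0x16 len=2 : 6f 4e
[1] 0x10->0x06 len=7 : 80 6f 4e 11 10 15 6f
[2] 0x12->0x18 len=2 : 4e 11
query mem[0x0c]=0x6f, mem[0x08]=0x4e, mem[0x07]=0x6f, mem[0x16]=0x6f

MEM[0x0c,0x08,0x07,0x16] = 6f 4e 6f 6f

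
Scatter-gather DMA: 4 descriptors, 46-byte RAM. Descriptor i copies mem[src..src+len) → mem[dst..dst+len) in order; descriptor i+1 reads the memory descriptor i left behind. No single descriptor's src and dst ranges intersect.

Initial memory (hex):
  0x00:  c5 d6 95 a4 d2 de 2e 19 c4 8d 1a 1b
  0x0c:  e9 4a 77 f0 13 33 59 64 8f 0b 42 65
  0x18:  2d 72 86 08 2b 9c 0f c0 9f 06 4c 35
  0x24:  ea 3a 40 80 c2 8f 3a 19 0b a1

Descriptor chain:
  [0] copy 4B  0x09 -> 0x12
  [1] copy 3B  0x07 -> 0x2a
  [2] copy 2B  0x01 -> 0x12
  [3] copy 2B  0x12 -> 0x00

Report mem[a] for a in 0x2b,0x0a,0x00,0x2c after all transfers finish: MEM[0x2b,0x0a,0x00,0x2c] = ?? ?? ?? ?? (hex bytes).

MEM[0x2b,0x0a,0x00,0x2c] = c4 1a d6 8d

#0 dst[0x12+4] := {0x8d,0x1a,0x1b,0xe9}
#1 dst[0x2a+3] := {0x19,0xc4,0x8d}
#2 dst[0x12+2] := {0xd6,0x95}
#3 dst[0x00+2] := {0xd6,0x95}
query mem[0x2b]=0xc4, mem[0x0a]=0x1a, mem[0x00]=0xd6, mem[0x2c]=0x8d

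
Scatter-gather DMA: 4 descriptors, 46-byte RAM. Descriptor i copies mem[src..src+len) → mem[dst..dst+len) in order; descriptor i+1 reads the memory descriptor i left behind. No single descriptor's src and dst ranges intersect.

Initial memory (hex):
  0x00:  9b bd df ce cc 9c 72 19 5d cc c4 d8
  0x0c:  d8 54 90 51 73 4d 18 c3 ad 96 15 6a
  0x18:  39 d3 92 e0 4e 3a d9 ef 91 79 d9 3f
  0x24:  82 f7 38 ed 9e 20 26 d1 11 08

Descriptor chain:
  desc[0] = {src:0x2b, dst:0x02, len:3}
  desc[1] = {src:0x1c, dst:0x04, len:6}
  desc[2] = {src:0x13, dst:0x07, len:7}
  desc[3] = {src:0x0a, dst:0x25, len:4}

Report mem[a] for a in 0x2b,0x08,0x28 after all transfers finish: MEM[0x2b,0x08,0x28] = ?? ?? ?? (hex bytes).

MEM[0x2b,0x08,0x28] = d1 ad d3

#0 dst[0x02+3] := {0xd1,0x11,0x08}
#1 dst[0x04+6] := {0x4e,0x3a,0xd9,0xef,0x91,0x79}
#2 dst[0x07+7] := {0xc3,0xad,0x96,0x15,0x6a,0x39,0xd3}
#3 dst[0x25+4] := {0x15,0x6a,0x39,0xd3}
query mem[0x2b]=0xd1, mem[0x08]=0xad, mem[0x28]=0xd3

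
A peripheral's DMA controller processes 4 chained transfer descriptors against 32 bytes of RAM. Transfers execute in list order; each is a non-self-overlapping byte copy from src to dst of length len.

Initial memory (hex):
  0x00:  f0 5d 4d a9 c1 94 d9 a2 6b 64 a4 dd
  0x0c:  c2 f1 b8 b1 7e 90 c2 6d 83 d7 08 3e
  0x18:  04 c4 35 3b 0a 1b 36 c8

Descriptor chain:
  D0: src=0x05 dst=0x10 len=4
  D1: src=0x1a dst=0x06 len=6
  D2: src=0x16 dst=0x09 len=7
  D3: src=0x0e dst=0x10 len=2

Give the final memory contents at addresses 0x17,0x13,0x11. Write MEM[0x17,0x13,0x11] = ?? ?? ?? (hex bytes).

D0: mem[0x10..0x13] <- [94 d9 a2 6b]
D1: mem[0x06..0x0b] <- [35 3b 0a 1b 36 c8]
D2: mem[0x09..0x0f] <- [08 3e 04 c4 35 3b 0a]
D3: mem[0x10..0x11] <- [3b 0a]
query mem[0x17]=0x3e, mem[0x13]=0x6b, mem[0x11]=0x0a

MEM[0x17,0x13,0x11] = 3e 6b 0a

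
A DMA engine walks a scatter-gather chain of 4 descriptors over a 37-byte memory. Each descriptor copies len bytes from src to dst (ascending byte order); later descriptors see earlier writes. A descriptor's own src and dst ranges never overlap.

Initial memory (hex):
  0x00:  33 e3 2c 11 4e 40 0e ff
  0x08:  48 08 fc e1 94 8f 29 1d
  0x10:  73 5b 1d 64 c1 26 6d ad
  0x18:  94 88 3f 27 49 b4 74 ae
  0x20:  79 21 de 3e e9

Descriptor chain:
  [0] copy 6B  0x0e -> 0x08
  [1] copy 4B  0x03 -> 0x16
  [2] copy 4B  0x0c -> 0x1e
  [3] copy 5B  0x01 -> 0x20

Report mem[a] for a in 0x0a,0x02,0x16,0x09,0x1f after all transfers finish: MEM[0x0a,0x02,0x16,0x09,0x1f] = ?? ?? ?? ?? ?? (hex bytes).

MEM[0x0a,0x02,0x16,0x09,0x1f] = 73 2c 11 1d 64

D0: mem[0x08..0x0d] <- [29 1d 73 5b 1d 64]
D1: mem[0x16..0x19] <- [11 4e 40 0e]
D2: mem[0x1e..0x21] <- [1d 64 29 1d]
D3: mem[0x20..0x24] <- [e3 2c 11 4e 40]
query mem[0x0a]=0x73, mem[0x02]=0x2c, mem[0x16]=0x11, mem[0x09]=0x1d, mem[0x1f]=0x64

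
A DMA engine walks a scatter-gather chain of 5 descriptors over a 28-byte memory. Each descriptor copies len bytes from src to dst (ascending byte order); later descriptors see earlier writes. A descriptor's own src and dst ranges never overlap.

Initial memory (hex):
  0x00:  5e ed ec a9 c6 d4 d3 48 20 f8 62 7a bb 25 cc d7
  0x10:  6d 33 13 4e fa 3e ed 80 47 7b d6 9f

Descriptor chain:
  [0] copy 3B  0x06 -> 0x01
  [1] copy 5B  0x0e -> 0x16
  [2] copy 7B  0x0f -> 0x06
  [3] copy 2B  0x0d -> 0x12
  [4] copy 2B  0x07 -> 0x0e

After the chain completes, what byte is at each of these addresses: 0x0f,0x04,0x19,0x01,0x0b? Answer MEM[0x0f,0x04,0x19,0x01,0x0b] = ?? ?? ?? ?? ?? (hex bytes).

[0] 0x06->0x01 len=3 : d3 48 20
[1] 0x0e->0x16 len=5 : cc d7 6d 33 13
[2] 0x0f->0x06 len=7 : d7 6d 33 13 4e fa 3e
[3] 0x0d->0x12 len=2 : 25 cc
[4] 0x07->0x0e len=2 : 6d 33
query mem[0x0f]=0x33, mem[0x04]=0xc6, mem[0x19]=0x33, mem[0x01]=0xd3, mem[0x0b]=0xfa

MEM[0x0f,0x04,0x19,0x01,0x0b] = 33 c6 33 d3 fa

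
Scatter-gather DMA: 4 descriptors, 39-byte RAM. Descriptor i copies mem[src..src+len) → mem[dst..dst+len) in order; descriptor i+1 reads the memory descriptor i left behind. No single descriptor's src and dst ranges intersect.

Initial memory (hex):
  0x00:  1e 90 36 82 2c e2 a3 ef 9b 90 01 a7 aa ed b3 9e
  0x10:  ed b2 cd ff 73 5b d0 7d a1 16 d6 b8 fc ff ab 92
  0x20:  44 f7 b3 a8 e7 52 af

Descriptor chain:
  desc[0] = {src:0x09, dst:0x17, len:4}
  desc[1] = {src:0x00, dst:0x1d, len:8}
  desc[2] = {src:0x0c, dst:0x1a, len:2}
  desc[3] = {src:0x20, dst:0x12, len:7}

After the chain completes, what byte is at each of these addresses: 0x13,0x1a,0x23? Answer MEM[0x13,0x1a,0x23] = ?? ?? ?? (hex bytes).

MEM[0x13,0x1a,0x23] = 2c aa a3

D0: mem[0x17..0x1a] <- [90 01 a7 aa]
D1: mem[0x1d..0x24] <- [1e 90 36 82 2c e2 a3 ef]
D2: mem[0x1a..0x1b] <- [aa ed]
D3: mem[0x12..0x18] <- [82 2c e2 a3 ef 52 af]
query mem[0x13]=0x2c, mem[0x1a]=0xaa, mem[0x23]=0xa3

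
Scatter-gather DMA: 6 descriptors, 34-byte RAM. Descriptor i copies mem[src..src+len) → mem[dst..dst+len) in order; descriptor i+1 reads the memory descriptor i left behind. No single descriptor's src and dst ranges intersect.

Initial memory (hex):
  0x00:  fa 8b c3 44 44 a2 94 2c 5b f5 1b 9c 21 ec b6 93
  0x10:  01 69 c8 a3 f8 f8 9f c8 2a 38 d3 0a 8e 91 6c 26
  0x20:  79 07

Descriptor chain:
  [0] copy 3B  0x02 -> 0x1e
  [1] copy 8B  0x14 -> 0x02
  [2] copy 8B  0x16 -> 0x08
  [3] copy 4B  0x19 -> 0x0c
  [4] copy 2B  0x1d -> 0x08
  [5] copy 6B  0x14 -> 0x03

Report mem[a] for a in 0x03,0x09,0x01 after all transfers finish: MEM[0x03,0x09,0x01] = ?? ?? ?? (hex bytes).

MEM[0x03,0x09,0x01] = f8 c3 8b

  after D0: wrote 3B at 0x1e = c34444
  after D1: wrote 8B at 0x02 = f8f89fc82a38d30a
  after D2: wrote 8B at 0x08 = 9fc82a38d30a8e91
  after D3: wrote 4B at 0x0c = 38d30a8e
  after D4: wrote 2B at 0x08 = 91c3
  after D5: wrote 6B at 0x03 = f8f89fc82a38
query mem[0x03]=0xf8, mem[0x09]=0xc3, mem[0x01]=0x8b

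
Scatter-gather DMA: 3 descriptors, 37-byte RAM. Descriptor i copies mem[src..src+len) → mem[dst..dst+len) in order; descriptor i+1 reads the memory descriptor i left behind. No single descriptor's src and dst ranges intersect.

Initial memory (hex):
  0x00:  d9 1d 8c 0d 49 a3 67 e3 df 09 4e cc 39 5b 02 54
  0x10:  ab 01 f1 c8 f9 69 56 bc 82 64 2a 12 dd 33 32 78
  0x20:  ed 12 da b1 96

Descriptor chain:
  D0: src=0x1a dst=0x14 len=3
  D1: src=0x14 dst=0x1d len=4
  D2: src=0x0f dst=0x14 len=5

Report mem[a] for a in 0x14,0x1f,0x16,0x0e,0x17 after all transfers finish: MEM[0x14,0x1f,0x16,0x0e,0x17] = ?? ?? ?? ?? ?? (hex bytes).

  after D0: wrote 3B at 0x14 = 2a12dd
  after D1: wrote 4B at 0x1d = 2a12ddbc
  after D2: wrote 5B at 0x14 = 54ab01f1c8
query mem[0x14]=0x54, mem[0x1f]=0xdd, mem[0x16]=0x01, mem[0x0e]=0x02, mem[0x17]=0xf1

MEM[0x14,0x1f,0x16,0x0e,0x17] = 54 dd 01 02 f1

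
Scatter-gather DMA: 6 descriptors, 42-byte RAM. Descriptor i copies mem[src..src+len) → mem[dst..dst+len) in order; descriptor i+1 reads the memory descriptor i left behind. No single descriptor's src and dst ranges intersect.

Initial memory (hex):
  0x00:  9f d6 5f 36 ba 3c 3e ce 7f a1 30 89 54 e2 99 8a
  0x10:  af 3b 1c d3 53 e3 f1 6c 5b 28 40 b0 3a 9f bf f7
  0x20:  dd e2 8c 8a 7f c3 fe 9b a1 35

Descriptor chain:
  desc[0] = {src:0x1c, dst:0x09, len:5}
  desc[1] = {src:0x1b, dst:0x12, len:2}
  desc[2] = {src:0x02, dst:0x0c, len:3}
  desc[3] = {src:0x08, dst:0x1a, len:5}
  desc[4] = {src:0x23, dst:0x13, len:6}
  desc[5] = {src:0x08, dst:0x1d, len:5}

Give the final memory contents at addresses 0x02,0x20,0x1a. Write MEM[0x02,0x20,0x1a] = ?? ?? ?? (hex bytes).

MEM[0x02,0x20,0x1a] = 5f bf 7f

  after D0: wrote 5B at 0x09 = 3a9fbff7dd
  after D1: wrote 2B at 0x12 = b03a
  after D2: wrote 3B at 0x0c = 5f36ba
  after D3: wrote 5B at 0x1a = 7f3a9fbf5f
  after D4: wrote 6B at 0x13 = 8a7fc3fe9ba1
  after D5: wrote 5B at 0x1d = 7f3a9fbf5f
query mem[0x02]=0x5f, mem[0x20]=0xbf, mem[0x1a]=0x7f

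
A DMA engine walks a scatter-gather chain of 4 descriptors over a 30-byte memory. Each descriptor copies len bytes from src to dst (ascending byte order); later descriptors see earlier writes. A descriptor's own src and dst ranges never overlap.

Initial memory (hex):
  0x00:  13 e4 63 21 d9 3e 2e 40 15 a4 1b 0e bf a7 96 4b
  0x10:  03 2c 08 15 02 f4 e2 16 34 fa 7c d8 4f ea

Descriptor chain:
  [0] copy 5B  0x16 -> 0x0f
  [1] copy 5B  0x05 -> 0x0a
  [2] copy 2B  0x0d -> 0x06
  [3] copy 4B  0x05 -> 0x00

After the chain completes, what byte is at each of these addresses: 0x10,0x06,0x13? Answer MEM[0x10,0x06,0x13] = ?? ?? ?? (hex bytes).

[0] 0x16->0x0f len=5 : e2 16 34 fa 7c
[1] 0x05->0x0a len=5 : 3e 2e 40 15 a4
[2] 0x0d->0x06 len=2 : 15 a4
[3] 0x05->0x00 len=4 : 3e 15 a4 15
query mem[0x10]=0x16, mem[0x06]=0x15, mem[0x13]=0x7c

MEM[0x10,0x06,0x13] = 16 15 7c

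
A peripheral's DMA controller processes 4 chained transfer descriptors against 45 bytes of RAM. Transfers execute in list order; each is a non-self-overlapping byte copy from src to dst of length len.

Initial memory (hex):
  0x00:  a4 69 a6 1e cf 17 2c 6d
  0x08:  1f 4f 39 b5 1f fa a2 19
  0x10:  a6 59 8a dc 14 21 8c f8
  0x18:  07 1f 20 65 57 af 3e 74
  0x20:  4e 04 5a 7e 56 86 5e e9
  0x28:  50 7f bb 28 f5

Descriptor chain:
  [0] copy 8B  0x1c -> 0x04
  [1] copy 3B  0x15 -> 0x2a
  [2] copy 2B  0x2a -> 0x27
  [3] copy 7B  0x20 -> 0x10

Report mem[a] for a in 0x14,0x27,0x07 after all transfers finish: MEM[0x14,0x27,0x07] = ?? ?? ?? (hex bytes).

MEM[0x14,0x27,0x07] = 56 21 74

D0: mem[0x04..0x0b] <- [57 af 3e 74 4e 04 5a 7e]
D1: mem[0x2a..0x2c] <- [21 8c f8]
D2: mem[0x27..0x28] <- [21 8c]
D3: mem[0x10..0x16] <- [4e 04 5a 7e 56 86 5e]
query mem[0x14]=0x56, mem[0x27]=0x21, mem[0x07]=0x74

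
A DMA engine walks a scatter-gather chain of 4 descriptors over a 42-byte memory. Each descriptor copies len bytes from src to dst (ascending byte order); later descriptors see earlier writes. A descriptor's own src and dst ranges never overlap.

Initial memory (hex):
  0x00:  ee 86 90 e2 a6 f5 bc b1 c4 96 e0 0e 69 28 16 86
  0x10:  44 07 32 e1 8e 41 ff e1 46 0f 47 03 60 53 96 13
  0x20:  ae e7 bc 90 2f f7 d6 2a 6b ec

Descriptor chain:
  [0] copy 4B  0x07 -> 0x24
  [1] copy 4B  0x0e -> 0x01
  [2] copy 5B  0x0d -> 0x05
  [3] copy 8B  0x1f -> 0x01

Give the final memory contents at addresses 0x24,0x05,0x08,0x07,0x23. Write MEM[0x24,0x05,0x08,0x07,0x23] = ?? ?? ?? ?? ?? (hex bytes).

#0 dst[0x24+4] := {0xb1,0xc4,0x96,0xe0}
#1 dst[0x01+4] := {0x16,0x86,0x44,0x07}
#2 dst[0x05+5] := {0x28,0x16,0x86,0x44,0x07}
#3 dst[0x01+8] := {0x13,0xae,0xe7,0xbc,0x90,0xb1,0xc4,0x96}
query mem[0x24]=0xb1, mem[0x05]=0x90, mem[0x08]=0x96, mem[0x07]=0xc4, mem[0x23]=0x90

MEM[0x24,0x05,0x08,0x07,0x23] = b1 90 96 c4 90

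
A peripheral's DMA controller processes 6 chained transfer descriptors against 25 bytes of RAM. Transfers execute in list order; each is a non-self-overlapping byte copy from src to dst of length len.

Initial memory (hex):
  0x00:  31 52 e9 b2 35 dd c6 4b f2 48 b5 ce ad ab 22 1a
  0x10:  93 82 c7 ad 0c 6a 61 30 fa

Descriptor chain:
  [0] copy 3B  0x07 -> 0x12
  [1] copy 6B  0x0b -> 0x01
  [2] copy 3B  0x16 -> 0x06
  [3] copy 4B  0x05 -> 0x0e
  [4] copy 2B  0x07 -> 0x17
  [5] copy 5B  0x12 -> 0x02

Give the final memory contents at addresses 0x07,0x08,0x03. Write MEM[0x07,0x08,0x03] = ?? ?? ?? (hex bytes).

MEM[0x07,0x08,0x03] = 30 fa f2

[0] 0x07->0x12 len=3 : 4b f2 48
[1] 0x0b->0x01 len=6 : ce ad ab 22 1a 93
[2] 0x16->0x06 len=3 : 61 30 fa
[3] 0x05->0x0e len=4 : 1a 61 30 fa
[4] 0x07->0x17 len=2 : 30 fa
[5] 0x12->0x02 len=5 : 4b f2 48 6a 61
query mem[0x07]=0x30, mem[0x08]=0xfa, mem[0x03]=0xf2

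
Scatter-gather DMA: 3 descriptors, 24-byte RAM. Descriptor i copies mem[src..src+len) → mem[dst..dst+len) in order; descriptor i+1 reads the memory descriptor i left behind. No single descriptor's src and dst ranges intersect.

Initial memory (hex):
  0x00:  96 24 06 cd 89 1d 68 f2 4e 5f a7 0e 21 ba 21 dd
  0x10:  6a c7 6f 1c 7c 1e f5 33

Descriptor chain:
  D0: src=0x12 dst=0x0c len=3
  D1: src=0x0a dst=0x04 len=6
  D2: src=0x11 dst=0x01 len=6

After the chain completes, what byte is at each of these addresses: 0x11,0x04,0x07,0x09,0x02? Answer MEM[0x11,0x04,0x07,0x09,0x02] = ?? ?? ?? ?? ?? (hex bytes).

MEM[0x11,0x04,0x07,0x09,0x02] = c7 7c 1c dd 6f

[0] 0x12->0x0c len=3 : 6f 1c 7c
[1] 0x0a->0x04 len=6 : a7 0e 6f 1c 7c dd
[2] 0x11->0x01 len=6 : c7 6f 1c 7c 1e f5
query mem[0x11]=0xc7, mem[0x04]=0x7c, mem[0x07]=0x1c, mem[0x09]=0xdd, mem[0x02]=0x6f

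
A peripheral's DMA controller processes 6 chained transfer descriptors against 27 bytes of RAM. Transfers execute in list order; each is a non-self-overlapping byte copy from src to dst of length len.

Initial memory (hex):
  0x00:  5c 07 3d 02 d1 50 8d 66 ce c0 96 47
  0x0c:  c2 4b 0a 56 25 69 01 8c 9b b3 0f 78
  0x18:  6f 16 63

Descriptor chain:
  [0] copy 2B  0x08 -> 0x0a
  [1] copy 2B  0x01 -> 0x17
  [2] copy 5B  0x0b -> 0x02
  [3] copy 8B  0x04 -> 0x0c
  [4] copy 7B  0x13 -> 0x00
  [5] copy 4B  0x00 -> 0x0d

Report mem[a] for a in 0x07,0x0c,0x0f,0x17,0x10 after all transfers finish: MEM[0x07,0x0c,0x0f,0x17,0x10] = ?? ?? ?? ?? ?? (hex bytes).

MEM[0x07,0x0c,0x0f,0x17,0x10] = 66 4b b3 07 0f

#0 dst[0x0a+2] := {0xce,0xc0}
#1 dst[0x17+2] := {0x07,0x3d}
#2 dst[0x02+5] := {0xc0,0xc2,0x4b,0x0a,0x56}
#3 dst[0x0c+8] := {0x4b,0x0a,0x56,0x66,0xce,0xc0,0xce,0xc0}
#4 dst[0x00+7] := {0xc0,0x9b,0xb3,0x0f,0x07,0x3d,0x16}
#5 dst[0x0d+4] := {0xc0,0x9b,0xb3,0x0f}
query mem[0x07]=0x66, mem[0x0c]=0x4b, mem[0x0f]=0xb3, mem[0x17]=0x07, mem[0x10]=0x0f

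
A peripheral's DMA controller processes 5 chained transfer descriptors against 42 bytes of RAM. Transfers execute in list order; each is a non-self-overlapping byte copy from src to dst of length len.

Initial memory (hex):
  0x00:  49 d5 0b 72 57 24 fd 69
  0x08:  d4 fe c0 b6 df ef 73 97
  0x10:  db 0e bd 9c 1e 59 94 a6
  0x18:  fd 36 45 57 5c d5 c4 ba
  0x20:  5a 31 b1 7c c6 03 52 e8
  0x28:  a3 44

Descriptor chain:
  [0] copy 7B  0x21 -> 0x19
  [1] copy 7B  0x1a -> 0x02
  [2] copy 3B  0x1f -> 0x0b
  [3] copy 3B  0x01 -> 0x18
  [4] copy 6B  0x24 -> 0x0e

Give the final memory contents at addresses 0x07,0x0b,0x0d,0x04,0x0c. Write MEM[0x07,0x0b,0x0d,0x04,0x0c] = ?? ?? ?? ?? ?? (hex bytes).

  after D0: wrote 7B at 0x19 = 31b17cc60352e8
  after D1: wrote 7B at 0x02 = b17cc60352e85a
  after D2: wrote 3B at 0x0b = e85a31
  after D3: wrote 3B at 0x18 = d5b17c
  after D4: wrote 6B at 0x0e = c60352e8a344
query mem[0x07]=0xe8, mem[0x0b]=0xe8, mem[0x0d]=0x31, mem[0x04]=0xc6, mem[0x0c]=0x5a

MEM[0x07,0x0b,0x0d,0x04,0x0c] = e8 e8 31 c6 5a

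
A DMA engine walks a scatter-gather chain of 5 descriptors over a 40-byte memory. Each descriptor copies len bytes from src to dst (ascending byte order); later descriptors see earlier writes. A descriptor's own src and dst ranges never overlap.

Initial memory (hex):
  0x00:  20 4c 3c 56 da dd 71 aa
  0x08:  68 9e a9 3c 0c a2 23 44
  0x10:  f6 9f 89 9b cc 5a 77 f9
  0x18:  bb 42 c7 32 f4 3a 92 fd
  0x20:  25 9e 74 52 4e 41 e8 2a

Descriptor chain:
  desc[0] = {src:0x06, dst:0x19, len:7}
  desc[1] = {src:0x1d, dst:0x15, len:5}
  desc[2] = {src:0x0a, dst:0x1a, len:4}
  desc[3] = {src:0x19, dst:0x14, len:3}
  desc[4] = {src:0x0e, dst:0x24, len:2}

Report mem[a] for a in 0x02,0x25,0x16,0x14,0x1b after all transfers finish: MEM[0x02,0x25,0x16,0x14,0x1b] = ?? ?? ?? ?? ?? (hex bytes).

[0] 0x06->0x19 len=7 : 71 aa 68 9e a9 3c 0c
[1] 0x1d->0x15 len=5 : a9 3c 0c 25 9e
[2] 0x0a->0x1a len=4 : a9 3c 0c a2
[3] 0x19->0x14 len=3 : 9e a9 3c
[4] 0x0e->0x24 len=2 : 23 44
query mem[0x02]=0x3c, mem[0x25]=0x44, mem[0x16]=0x3c, mem[0x14]=0x9e, mem[0x1b]=0x3c

MEM[0x02,0x25,0x16,0x14,0x1b] = 3c 44 3c 9e 3c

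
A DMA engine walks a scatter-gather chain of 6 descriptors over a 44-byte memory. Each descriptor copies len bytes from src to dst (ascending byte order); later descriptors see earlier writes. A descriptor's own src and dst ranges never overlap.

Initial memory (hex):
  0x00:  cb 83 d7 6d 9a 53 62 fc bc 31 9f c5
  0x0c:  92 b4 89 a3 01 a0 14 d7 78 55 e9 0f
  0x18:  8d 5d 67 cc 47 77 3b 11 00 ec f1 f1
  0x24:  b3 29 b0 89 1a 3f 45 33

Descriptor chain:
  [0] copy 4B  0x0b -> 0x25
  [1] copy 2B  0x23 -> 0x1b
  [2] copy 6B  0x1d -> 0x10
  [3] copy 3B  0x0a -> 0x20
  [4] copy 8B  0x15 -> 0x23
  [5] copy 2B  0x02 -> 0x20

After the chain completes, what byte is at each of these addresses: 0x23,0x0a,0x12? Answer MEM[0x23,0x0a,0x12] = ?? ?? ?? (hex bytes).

MEM[0x23,0x0a,0x12] = f1 9f 11

[0] 0x0b->0x25 len=4 : c5 92 b4 89
[1] 0x23->0x1b len=2 : f1 b3
[2] 0x1d->0x10 len=6 : 77 3b 11 00 ec f1
[3] 0x0a->0x20 len=3 : 9f c5 92
[4] 0x15->0x23 len=8 : f1 e9 0f 8d 5d 67 f1 b3
[5] 0x02->0x20 len=2 : d7 6d
query mem[0x23]=0xf1, mem[0x0a]=0x9f, mem[0x12]=0x11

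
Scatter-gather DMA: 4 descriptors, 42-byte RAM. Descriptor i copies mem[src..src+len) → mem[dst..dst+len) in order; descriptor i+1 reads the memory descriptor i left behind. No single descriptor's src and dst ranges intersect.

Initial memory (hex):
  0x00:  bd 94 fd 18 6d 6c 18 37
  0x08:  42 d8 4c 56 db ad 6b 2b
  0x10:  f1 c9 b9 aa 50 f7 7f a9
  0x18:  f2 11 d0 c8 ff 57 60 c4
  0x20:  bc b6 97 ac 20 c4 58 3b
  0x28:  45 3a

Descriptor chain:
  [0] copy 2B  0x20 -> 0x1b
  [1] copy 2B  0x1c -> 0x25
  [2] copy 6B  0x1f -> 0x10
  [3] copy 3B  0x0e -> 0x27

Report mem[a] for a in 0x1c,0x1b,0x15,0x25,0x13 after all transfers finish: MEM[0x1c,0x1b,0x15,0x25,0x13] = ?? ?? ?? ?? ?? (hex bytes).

MEM[0x1c,0x1b,0x15,0x25,0x13] = b6 bc 20 b6 97

[0] 0x20->0x1b len=2 : bc b6
[1] 0x1c->0x25 len=2 : b6 57
[2] 0x1f->0x10 len=6 : c4 bc b6 97 ac 20
[3] 0x0e->0x27 len=3 : 6b 2b c4
query mem[0x1c]=0xb6, mem[0x1b]=0xbc, mem[0x15]=0x20, mem[0x25]=0xb6, mem[0x13]=0x97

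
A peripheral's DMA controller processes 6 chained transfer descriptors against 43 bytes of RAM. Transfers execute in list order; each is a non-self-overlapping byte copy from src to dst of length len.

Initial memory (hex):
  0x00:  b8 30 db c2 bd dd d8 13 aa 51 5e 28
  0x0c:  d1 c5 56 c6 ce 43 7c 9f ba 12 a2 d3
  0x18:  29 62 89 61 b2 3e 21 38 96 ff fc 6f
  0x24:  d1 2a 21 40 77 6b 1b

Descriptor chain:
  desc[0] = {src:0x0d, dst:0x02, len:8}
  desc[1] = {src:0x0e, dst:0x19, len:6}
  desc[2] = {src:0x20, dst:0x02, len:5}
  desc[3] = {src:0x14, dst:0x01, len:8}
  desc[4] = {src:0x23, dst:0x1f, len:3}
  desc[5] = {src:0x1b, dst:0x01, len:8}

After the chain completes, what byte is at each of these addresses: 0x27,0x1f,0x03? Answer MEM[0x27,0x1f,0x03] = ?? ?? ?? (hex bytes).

MEM[0x27,0x1f,0x03] = 40 6f 7c

D0: mem[0x02..0x09] <- [c5 56 c6 ce 43 7c 9f ba]
D1: mem[0x19..0x1e] <- [56 c6 ce 43 7c 9f]
D2: mem[0x02..0x06] <- [96 ff fc 6f d1]
D3: mem[0x01..0x08] <- [ba 12 a2 d3 29 56 c6 ce]
D4: mem[0x1f..0x21] <- [6f d1 2a]
D5: mem[0x01..0x08] <- [ce 43 7c 9f 6f d1 2a fc]
query mem[0x27]=0x40, mem[0x1f]=0x6f, mem[0x03]=0x7c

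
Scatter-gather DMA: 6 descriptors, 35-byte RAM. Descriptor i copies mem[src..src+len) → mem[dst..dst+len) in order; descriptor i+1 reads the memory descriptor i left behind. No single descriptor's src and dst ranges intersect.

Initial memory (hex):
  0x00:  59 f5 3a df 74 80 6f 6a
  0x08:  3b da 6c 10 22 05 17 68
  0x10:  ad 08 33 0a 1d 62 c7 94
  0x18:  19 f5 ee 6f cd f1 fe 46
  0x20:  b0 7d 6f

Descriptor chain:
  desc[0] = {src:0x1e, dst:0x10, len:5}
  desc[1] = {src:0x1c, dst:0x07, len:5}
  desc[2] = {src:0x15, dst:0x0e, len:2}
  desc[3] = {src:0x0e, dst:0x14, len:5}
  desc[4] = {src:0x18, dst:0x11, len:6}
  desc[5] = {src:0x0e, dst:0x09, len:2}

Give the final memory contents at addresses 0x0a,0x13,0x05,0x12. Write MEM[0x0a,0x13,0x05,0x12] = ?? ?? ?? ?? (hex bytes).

MEM[0x0a,0x13,0x05,0x12] = c7 ee 80 f5

D0: mem[0x10..0x14] <- [fe 46 b0 7d 6f]
D1: mem[0x07..0x0b] <- [cd f1 fe 46 b0]
D2: mem[0x0e..0x0f] <- [62 c7]
D3: mem[0x14..0x18] <- [62 c7 fe 46 b0]
D4: mem[0x11..0x16] <- [b0 f5 ee 6f cd f1]
D5: mem[0x09..0x0a] <- [62 c7]
query mem[0x0a]=0xc7, mem[0x13]=0xee, mem[0x05]=0x80, mem[0x12]=0xf5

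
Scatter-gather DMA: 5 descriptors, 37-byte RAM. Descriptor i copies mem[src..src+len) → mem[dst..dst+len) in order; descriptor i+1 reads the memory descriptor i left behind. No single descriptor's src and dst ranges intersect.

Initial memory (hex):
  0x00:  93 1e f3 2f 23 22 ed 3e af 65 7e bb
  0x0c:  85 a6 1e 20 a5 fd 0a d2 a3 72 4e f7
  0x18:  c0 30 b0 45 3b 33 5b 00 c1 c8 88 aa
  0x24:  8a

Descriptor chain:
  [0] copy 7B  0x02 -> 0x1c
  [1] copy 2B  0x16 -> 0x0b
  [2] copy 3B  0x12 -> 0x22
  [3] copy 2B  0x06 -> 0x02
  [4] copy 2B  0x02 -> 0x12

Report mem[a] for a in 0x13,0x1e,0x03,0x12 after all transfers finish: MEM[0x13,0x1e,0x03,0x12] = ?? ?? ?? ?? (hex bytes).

[0] 0x02->0x1c len=7 : f3 2f 23 22 ed 3e af
[1] 0x16->0x0b len=2 : 4e f7
[2] 0x12->0x22 len=3 : 0a d2 a3
[3] 0x06->0x02 len=2 : ed 3e
[4] 0x02->0x12 len=2 : ed 3e
query mem[0x13]=0x3e, mem[0x1e]=0x23, mem[0x03]=0x3e, mem[0x12]=0xed

MEM[0x13,0x1e,0x03,0x12] = 3e 23 3e ed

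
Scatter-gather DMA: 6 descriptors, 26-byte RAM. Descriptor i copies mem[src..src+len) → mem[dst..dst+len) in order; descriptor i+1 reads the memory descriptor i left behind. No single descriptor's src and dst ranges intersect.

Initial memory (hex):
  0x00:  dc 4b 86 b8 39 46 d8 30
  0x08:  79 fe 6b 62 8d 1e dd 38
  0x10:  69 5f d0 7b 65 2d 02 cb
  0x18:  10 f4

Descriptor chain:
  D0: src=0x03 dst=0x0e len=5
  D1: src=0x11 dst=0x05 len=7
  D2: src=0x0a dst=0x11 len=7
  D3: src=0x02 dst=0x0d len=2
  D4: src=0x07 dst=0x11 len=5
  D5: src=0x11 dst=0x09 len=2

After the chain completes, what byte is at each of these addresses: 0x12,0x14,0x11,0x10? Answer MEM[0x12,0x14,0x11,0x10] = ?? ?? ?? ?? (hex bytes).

#0 dst[0x0e+5] := {0xb8,0x39,0x46,0xd8,0x30}
#1 dst[0x05+7] := {0xd8,0x30,0x7b,0x65,0x2d,0x02,0xcb}
#2 dst[0x11+7] := {0x02,0xcb,0x8d,0x1e,0xb8,0x39,0x46}
#3 dst[0x0d+2] := {0x86,0xb8}
#4 dst[0x11+5] := {0x7b,0x65,0x2d,0x02,0xcb}
#5 dst[0x09+2] := {0x7b,0x65}
query mem[0x12]=0x65, mem[0x14]=0x02, mem[0x11]=0x7b, mem[0x10]=0x46

MEM[0x12,0x14,0x11,0x10] = 65 02 7b 46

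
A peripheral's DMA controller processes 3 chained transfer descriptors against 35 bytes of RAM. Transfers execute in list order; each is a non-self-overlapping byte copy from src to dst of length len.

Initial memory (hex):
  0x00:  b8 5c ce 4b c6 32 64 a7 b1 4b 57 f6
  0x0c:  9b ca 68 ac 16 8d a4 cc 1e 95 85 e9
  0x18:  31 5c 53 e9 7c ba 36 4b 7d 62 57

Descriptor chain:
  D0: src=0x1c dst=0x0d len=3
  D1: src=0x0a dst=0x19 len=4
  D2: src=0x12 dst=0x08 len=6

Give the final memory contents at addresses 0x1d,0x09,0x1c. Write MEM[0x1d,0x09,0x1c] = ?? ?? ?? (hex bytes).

MEM[0x1d,0x09,0x1c] = ba cc 7c

  after D0: wrote 3B at 0x0d = 7cba36
  after D1: wrote 4B at 0x19 = 57f69b7c
  after D2: wrote 6B at 0x08 = a4cc1e9585e9
query mem[0x1d]=0xba, mem[0x09]=0xcc, mem[0x1c]=0x7c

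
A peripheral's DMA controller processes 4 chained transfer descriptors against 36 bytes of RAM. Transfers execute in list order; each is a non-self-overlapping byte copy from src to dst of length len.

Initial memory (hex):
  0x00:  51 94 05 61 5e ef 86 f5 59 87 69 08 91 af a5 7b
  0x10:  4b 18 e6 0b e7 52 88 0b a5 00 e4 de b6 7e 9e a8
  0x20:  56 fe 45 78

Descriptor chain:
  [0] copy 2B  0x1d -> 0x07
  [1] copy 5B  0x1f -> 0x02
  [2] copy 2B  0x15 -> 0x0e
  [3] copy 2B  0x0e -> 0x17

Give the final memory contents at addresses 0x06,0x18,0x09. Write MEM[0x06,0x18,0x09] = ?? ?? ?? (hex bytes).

MEM[0x06,0x18,0x09] = 78 88 87

D0: mem[0x07..0x08] <- [7e 9e]
D1: mem[0x02..0x06] <- [a8 56 fe 45 78]
D2: mem[0x0e..0x0f] <- [52 88]
D3: mem[0x17..0x18] <- [52 88]
query mem[0x06]=0x78, mem[0x18]=0x88, mem[0x09]=0x87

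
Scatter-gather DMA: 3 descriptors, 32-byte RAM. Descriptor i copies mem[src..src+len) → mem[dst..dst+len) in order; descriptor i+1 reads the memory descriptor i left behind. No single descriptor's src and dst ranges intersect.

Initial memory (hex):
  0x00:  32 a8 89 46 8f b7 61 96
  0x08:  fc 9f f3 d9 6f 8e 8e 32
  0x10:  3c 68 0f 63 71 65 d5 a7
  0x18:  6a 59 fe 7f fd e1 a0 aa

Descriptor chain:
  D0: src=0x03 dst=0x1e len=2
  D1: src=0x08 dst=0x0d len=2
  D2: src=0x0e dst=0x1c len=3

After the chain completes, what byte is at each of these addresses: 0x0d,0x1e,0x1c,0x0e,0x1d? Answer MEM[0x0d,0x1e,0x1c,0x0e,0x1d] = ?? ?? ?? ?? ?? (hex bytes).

D0: mem[0x1e..0x1f] <- [46 8f]
D1: mem[0x0d..0x0e] <- [fc 9f]
D2: mem[0x1c..0x1e] <- [9f 32 3c]
query mem[0x0d]=0xfc, mem[0x1e]=0x3c, mem[0x1c]=0x9f, mem[0x0e]=0x9f, mem[0x1d]=0x32

MEM[0x0d,0x1e,0x1c,0x0e,0x1d] = fc 3c 9f 9f 32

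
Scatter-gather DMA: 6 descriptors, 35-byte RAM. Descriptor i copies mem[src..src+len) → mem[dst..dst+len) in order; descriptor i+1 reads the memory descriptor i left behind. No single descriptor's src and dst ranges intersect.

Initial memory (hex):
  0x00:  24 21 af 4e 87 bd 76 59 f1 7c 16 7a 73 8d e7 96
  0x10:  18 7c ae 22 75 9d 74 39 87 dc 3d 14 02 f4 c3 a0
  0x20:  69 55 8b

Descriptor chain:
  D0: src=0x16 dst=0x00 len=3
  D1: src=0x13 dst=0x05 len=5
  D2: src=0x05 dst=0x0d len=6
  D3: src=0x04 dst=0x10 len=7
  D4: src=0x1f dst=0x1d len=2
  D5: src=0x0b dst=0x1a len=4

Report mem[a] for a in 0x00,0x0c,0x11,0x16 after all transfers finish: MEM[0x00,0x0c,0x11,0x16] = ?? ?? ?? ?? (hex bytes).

  after D0: wrote 3B at 0x00 = 743987
  after D1: wrote 5B at 0x05 = 22759d7439
  after D2: wrote 6B at 0x0d = 22759d743916
  after D3: wrote 7B at 0x10 = 8722759d743916
  after D4: wrote 2B at 0x1d = a069
  after D5: wrote 4B at 0x1a = 7a732275
query mem[0x00]=0x74, mem[0x0c]=0x73, mem[0x11]=0x22, mem[0x16]=0x16

MEM[0x00,0x0c,0x11,0x16] = 74 73 22 16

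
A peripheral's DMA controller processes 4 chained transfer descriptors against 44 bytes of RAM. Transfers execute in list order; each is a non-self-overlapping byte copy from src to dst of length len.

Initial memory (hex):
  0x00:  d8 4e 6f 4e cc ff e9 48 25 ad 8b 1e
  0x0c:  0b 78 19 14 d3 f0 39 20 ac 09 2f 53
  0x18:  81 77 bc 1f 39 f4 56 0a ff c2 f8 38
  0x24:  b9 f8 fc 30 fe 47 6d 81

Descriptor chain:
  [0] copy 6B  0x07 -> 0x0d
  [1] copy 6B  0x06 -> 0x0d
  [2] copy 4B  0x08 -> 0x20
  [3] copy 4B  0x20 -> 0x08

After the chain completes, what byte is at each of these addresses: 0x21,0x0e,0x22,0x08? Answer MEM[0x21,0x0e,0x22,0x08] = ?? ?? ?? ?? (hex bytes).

[0] 0x07->0x0d len=6 : 48 25 ad 8b 1e 0b
[1] 0x06->0x0d len=6 : e9 48 25 ad 8b 1e
[2] 0x08->0x20 len=4 : 25 ad 8b 1e
[3] 0x20->0x08 len=4 : 25 ad 8b 1e
query mem[0x21]=0xad, mem[0x0e]=0x48, mem[0x22]=0x8b, mem[0x08]=0x25

MEM[0x21,0x0e,0x22,0x08] = ad 48 8b 25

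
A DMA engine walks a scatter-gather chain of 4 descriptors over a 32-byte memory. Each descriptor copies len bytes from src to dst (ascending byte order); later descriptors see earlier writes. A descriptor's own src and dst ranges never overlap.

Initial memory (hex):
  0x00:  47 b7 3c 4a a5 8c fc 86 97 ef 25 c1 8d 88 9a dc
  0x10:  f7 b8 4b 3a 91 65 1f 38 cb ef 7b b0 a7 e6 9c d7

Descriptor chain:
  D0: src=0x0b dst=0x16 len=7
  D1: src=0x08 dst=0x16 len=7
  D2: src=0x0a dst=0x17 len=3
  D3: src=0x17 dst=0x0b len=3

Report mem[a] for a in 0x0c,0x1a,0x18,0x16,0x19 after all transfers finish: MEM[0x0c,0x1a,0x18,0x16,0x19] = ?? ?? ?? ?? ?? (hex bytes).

#0 dst[0x16+7] := {0xc1,0x8d,0x88,0x9a,0xdc,0xf7,0xb8}
#1 dst[0x16+7] := {0x97,0xef,0x25,0xc1,0x8d,0x88,0x9a}
#2 dst[0x17+3] := {0x25,0xc1,0x8d}
#3 dst[0x0b+3] := {0x25,0xc1,0x8d}
query mem[0x0c]=0xc1, mem[0x1a]=0x8d, mem[0x18]=0xc1, mem[0x16]=0x97, mem[0x19]=0x8d

MEM[0x0c,0x1a,0x18,0x16,0x19] = c1 8d c1 97 8d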